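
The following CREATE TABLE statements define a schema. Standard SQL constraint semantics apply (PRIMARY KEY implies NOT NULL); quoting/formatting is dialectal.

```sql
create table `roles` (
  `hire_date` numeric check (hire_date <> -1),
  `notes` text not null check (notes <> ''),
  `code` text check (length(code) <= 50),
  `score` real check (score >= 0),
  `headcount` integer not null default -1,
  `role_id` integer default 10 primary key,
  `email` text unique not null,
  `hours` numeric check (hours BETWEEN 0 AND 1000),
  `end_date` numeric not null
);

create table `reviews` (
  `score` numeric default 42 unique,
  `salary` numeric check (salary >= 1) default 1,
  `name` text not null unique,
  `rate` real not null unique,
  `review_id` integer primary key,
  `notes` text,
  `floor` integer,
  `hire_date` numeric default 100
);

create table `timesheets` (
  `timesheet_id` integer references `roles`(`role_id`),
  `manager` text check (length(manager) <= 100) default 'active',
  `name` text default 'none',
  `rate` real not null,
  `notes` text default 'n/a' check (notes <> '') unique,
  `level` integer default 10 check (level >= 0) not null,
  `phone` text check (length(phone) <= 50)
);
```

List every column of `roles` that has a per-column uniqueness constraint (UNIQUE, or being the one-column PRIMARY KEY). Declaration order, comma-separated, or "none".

- hire_date: no UNIQUE or single-column PK constraint.
- notes: no UNIQUE or single-column PK constraint.
- code: no UNIQUE or single-column PK constraint.
- score: no UNIQUE or single-column PK constraint.
- headcount: no UNIQUE or single-column PK constraint.
- role_id: single-column PRIMARY KEY → unique.
- email: declared UNIQUE → unique.
- hours: no UNIQUE or single-column PK constraint.
- end_date: no UNIQUE or single-column PK constraint.

role_id, email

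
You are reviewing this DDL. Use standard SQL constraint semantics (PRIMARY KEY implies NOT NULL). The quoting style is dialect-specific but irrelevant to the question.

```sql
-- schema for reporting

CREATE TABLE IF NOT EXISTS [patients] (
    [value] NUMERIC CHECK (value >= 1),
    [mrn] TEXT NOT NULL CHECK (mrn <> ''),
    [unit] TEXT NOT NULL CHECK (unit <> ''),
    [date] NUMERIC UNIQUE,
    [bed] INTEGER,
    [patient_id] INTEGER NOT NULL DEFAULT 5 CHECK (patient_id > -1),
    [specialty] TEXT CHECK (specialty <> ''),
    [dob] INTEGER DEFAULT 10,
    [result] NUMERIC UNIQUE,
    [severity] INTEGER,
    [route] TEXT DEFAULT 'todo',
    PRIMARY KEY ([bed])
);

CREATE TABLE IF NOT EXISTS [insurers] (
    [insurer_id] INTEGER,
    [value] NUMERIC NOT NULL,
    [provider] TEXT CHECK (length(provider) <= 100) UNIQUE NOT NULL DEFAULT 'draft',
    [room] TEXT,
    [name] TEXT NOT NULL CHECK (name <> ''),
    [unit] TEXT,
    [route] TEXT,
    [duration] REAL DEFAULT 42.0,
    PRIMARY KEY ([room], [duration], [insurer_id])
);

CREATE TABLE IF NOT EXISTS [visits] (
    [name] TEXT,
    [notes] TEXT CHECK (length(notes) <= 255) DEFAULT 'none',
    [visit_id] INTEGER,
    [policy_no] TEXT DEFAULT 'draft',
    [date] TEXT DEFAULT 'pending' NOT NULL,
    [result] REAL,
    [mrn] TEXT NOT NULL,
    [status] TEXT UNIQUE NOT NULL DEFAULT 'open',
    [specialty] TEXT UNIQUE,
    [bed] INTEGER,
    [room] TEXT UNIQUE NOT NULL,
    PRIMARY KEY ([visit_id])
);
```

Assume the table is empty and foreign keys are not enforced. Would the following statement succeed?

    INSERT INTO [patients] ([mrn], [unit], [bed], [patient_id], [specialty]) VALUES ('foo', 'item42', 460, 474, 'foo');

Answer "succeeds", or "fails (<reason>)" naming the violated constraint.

NOT NULL columns: bed is supplied; mrn is supplied; patient_id is supplied; unit is supplied.
CHECK constraints: 'foo' satisfies (mrn <> ''); 'item42' satisfies (unit <> ''); 474 satisfies (patient_id > -1); 'foo' satisfies (specialty <> '').
No constraint is violated.

succeeds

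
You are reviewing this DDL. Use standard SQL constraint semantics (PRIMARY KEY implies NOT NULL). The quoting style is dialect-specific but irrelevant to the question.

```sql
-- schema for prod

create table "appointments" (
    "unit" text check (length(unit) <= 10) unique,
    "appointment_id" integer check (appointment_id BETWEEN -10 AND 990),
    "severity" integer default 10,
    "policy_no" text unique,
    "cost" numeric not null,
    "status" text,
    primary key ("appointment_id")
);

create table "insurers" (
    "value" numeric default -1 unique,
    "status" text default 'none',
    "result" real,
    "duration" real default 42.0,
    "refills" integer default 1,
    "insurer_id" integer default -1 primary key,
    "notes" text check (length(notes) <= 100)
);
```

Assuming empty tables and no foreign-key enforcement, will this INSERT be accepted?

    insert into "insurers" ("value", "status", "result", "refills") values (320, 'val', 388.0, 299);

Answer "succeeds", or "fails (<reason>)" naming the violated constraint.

succeeds

NOT NULL columns: insurer_id defaults to -1.
No constraint is violated.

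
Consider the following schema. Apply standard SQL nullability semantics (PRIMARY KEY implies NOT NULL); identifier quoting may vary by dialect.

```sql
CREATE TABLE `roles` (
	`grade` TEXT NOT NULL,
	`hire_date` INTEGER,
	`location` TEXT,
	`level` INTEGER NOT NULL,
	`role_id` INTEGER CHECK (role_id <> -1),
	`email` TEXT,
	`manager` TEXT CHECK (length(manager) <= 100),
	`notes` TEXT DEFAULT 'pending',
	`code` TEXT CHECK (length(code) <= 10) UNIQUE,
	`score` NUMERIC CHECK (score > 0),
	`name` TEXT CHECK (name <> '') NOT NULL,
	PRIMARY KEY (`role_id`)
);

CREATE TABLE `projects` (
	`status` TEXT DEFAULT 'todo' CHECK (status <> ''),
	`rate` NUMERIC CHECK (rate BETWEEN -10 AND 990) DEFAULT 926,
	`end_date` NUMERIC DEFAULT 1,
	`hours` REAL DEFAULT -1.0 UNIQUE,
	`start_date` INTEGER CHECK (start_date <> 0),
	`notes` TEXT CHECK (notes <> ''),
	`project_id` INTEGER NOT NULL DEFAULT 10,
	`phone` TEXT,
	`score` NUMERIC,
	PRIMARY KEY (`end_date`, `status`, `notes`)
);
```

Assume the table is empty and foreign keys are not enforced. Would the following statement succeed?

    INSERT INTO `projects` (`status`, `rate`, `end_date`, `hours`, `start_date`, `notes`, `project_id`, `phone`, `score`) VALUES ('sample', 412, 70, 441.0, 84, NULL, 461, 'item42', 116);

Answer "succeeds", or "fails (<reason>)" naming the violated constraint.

fails (NOT NULL on notes)

notes is explicitly set to NULL, but notes is part of the PRIMARY KEY (implied NOT NULL).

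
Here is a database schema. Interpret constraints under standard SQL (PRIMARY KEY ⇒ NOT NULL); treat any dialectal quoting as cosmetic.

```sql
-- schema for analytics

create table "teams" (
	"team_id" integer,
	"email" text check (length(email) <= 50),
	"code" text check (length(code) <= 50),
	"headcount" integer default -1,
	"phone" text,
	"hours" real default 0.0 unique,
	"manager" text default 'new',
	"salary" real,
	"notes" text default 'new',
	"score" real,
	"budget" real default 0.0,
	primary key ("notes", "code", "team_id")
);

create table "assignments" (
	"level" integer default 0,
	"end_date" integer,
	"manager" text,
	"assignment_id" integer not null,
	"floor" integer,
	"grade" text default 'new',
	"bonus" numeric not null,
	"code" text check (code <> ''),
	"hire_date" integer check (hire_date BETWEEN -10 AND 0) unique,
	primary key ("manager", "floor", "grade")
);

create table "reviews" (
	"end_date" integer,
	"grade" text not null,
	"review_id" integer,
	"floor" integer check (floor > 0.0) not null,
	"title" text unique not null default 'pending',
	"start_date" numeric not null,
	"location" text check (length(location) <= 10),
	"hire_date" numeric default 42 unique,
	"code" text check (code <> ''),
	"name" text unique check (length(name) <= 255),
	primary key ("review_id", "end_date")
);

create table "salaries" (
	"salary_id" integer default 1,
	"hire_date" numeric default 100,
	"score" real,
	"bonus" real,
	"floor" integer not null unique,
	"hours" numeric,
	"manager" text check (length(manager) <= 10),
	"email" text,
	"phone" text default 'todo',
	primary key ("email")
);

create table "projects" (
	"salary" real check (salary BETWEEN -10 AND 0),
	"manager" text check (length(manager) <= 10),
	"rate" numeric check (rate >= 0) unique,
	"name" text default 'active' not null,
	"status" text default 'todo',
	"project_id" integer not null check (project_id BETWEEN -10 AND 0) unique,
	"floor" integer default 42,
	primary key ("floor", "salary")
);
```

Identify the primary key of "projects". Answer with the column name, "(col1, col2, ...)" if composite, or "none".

A table-level PRIMARY KEY clause names 2 columns: floor, salary.
This is a composite key — the combination is unique, not each column individually.

(floor, salary)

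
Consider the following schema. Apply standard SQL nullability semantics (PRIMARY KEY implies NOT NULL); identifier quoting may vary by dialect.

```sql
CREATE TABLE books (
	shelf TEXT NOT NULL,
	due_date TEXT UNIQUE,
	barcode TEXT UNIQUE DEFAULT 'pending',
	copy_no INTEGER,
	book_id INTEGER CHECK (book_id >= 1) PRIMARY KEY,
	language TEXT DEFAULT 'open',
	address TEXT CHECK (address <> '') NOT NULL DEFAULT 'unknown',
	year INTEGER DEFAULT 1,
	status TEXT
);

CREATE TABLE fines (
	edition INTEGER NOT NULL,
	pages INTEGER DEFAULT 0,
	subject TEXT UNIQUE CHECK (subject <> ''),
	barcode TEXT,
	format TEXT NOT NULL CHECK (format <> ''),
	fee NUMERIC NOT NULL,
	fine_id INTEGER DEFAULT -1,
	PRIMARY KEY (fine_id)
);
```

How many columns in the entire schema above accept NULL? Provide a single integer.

books: 6 nullable (due_date, barcode, copy_no, language, year, status — PK (book_id) and explicit NOT NULL columns excluded).
fines: 3 nullable (pages, subject, barcode — PK (fine_id) and explicit NOT NULL columns excluded).
Total: 6 + 3 = 9.

9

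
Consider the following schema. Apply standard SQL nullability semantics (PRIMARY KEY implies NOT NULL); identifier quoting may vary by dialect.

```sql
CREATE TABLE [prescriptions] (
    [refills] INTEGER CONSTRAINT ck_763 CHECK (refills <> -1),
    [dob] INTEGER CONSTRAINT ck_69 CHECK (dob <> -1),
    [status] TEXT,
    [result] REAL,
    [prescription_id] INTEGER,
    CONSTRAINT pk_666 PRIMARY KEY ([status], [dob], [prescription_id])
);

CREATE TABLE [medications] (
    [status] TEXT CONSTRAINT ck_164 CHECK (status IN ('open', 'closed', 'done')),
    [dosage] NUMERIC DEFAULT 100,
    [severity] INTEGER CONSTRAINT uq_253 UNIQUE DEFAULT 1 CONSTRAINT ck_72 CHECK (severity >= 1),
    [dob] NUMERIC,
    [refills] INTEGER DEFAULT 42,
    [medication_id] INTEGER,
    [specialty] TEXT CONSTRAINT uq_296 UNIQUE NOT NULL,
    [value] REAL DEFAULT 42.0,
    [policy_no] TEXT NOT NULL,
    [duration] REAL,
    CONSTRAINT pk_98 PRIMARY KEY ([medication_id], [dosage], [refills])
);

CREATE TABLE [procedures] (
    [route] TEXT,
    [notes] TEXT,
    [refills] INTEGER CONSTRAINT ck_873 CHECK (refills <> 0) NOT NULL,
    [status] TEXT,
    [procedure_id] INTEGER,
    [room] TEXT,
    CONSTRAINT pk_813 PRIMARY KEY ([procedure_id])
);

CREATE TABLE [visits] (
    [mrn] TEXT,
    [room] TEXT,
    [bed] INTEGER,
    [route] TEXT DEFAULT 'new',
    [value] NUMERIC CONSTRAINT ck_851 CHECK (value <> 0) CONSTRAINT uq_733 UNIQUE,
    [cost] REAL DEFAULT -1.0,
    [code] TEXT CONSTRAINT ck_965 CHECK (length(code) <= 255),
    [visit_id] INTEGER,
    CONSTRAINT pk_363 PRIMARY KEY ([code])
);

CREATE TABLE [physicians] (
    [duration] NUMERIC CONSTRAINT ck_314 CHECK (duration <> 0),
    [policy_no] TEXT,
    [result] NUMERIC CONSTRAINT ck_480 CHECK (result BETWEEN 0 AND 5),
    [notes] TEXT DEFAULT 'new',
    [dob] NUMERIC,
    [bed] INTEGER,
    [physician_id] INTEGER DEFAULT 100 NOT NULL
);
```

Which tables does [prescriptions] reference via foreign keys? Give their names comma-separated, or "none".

none

No column in prescriptions has a REFERENCES clause.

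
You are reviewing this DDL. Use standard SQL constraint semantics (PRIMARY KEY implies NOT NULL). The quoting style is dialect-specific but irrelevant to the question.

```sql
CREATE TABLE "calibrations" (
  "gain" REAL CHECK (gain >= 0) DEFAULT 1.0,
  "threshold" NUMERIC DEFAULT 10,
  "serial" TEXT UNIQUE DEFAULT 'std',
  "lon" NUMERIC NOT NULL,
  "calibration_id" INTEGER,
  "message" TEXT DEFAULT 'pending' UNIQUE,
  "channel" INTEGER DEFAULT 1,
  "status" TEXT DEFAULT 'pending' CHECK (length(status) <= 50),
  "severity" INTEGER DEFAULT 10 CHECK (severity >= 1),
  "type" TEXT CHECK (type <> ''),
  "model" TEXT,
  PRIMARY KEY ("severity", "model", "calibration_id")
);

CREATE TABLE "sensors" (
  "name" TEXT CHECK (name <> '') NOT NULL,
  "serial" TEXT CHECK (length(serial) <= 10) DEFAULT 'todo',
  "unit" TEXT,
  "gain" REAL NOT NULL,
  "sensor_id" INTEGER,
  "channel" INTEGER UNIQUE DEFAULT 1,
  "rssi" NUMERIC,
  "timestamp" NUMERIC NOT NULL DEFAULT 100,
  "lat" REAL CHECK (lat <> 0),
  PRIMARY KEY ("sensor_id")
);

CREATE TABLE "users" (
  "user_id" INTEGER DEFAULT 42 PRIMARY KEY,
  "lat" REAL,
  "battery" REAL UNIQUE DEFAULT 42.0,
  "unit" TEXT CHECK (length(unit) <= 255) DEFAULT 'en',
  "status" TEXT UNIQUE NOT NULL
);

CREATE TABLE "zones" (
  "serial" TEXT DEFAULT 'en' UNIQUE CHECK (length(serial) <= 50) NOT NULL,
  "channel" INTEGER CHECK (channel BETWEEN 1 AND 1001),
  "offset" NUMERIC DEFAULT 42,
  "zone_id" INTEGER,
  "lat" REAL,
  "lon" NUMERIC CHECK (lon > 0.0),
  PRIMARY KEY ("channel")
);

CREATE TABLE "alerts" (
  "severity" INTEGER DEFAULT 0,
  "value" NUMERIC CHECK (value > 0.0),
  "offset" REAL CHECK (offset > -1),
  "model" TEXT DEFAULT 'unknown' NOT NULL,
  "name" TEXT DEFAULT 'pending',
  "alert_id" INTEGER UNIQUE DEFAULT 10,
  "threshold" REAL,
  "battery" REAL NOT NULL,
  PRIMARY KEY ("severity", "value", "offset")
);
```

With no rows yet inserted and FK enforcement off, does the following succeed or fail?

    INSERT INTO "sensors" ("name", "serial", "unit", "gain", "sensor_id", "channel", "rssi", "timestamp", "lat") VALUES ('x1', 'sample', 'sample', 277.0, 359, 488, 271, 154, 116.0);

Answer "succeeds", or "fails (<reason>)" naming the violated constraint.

NOT NULL columns: gain is supplied; name is supplied; sensor_id is supplied; timestamp is supplied.
CHECK constraints: 'x1' satisfies (name <> ''); 'sample' satisfies (length(serial) <= 10); 116.0 satisfies (lat <> 0).
No constraint is violated.

succeeds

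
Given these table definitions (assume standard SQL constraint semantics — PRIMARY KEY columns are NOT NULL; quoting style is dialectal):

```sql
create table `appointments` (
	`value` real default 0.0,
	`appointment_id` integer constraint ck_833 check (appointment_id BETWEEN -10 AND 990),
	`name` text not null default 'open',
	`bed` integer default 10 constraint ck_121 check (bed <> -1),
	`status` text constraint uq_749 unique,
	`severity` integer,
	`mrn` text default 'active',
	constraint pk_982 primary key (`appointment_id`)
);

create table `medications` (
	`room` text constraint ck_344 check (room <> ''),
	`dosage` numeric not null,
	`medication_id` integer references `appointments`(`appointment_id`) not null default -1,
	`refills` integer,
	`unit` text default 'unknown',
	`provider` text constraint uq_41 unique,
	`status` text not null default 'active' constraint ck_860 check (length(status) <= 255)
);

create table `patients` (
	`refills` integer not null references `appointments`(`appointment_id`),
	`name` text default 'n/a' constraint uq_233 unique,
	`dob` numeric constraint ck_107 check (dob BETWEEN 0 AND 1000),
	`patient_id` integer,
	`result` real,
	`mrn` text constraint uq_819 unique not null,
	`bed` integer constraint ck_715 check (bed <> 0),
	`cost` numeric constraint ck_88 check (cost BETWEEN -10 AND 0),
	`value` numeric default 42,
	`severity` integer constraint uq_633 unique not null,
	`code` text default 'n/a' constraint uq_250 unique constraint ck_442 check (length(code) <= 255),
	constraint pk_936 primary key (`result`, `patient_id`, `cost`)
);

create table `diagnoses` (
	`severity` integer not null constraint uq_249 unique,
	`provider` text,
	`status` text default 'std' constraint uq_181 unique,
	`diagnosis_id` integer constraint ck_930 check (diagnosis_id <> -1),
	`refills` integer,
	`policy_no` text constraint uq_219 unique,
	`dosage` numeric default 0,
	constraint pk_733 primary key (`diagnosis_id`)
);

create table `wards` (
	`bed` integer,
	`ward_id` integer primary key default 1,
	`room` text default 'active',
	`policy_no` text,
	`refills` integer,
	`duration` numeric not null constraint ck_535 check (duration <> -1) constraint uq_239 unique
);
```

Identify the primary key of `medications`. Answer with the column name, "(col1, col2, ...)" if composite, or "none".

No column is declared PRIMARY KEY inline, and there is no table-level PRIMARY KEY clause in medications.

none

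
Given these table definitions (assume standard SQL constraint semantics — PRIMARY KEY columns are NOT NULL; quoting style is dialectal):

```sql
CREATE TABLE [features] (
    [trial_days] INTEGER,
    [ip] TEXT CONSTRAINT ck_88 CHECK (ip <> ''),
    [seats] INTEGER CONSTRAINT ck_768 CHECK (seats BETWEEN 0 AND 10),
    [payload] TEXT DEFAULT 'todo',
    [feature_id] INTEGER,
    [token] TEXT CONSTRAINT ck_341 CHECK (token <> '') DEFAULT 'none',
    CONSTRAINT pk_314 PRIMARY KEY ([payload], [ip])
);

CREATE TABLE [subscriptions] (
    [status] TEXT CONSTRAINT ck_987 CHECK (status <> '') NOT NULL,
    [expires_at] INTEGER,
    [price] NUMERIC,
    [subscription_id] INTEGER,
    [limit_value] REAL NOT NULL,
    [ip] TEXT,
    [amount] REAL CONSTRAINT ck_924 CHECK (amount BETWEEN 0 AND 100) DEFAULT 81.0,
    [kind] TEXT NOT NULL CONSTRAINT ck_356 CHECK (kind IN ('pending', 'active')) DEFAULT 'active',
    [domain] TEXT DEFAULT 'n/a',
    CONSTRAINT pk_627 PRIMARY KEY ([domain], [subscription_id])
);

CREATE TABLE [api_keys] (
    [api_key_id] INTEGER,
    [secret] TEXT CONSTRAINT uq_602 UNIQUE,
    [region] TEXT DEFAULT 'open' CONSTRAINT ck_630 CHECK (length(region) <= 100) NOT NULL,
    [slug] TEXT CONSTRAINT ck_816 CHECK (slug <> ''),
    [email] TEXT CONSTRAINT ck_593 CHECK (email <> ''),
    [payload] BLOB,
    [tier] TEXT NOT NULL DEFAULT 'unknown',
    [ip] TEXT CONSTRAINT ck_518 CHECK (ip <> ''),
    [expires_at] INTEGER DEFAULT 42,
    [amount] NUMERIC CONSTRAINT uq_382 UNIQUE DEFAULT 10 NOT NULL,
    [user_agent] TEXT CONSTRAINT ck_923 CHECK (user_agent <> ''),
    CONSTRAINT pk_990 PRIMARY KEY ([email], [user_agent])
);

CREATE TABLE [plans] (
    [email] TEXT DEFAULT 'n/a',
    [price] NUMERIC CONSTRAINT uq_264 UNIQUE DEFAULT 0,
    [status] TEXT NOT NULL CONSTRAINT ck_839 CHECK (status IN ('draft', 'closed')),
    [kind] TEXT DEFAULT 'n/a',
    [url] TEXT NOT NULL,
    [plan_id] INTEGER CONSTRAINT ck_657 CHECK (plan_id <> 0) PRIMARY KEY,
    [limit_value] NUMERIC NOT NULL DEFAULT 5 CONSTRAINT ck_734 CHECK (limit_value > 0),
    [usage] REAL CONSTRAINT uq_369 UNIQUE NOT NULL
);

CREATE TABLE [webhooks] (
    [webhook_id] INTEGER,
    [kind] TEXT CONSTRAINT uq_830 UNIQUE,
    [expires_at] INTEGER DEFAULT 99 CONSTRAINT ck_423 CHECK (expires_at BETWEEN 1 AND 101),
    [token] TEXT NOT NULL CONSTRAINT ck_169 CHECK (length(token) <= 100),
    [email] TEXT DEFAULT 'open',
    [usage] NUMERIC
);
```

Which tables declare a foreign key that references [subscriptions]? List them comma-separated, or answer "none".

No REFERENCES clause anywhere in the schema names subscriptions.

none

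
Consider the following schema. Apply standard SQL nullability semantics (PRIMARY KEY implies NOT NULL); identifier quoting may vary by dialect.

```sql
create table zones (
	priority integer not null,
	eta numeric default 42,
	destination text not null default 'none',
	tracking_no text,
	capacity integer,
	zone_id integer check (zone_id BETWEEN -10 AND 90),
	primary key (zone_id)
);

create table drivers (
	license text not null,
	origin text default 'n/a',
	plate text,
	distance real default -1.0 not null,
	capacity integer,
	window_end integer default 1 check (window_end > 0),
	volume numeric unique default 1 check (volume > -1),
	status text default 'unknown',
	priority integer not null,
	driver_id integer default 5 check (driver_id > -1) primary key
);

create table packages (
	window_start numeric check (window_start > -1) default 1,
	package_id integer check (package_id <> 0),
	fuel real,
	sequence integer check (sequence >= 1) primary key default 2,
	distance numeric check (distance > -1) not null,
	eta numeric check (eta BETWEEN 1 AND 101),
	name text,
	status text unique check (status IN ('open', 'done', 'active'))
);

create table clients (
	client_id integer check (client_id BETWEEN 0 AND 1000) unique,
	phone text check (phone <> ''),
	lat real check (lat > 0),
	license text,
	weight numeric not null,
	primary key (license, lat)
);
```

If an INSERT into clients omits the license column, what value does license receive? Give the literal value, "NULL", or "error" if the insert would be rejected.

license has no DEFAULT clause.
Omitting it would insert NULL, but it is part of the PRIMARY KEY, so the INSERT fails.

error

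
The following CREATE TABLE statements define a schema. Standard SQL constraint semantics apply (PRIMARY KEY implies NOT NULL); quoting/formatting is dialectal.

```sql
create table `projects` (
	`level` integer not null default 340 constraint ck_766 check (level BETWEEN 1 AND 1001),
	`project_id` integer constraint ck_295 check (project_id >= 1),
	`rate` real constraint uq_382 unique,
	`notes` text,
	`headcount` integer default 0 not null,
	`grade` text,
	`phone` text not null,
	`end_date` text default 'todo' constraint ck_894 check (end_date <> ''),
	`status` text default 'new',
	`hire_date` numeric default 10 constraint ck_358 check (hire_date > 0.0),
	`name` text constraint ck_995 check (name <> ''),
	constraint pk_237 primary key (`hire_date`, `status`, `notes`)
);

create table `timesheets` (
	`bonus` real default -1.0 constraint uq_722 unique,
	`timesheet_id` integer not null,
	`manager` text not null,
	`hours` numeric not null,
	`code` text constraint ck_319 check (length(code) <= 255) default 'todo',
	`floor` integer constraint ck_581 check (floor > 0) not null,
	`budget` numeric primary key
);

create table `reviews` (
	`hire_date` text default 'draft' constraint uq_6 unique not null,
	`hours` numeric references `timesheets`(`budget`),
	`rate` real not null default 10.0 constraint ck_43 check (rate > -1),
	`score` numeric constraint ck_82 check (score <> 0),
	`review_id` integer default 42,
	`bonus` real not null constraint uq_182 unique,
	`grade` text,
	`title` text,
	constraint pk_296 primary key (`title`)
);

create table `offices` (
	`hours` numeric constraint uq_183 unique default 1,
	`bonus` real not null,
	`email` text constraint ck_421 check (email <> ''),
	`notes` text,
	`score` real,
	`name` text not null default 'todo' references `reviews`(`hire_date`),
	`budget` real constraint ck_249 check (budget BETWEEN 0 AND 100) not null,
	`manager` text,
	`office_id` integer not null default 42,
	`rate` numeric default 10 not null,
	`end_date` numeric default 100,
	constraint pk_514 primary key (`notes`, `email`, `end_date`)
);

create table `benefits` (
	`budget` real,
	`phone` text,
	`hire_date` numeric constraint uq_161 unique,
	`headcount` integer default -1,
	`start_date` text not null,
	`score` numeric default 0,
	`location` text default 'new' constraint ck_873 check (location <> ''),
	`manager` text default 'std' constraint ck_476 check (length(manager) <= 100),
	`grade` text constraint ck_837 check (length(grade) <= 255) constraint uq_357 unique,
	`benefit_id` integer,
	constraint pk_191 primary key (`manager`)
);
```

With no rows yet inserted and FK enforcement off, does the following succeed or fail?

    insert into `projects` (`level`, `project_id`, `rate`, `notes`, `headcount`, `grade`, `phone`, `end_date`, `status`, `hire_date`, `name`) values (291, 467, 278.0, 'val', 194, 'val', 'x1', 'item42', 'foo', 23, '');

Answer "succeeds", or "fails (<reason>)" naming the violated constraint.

The value '' for name violates CHECK (name <> '').

fails (CHECK on name)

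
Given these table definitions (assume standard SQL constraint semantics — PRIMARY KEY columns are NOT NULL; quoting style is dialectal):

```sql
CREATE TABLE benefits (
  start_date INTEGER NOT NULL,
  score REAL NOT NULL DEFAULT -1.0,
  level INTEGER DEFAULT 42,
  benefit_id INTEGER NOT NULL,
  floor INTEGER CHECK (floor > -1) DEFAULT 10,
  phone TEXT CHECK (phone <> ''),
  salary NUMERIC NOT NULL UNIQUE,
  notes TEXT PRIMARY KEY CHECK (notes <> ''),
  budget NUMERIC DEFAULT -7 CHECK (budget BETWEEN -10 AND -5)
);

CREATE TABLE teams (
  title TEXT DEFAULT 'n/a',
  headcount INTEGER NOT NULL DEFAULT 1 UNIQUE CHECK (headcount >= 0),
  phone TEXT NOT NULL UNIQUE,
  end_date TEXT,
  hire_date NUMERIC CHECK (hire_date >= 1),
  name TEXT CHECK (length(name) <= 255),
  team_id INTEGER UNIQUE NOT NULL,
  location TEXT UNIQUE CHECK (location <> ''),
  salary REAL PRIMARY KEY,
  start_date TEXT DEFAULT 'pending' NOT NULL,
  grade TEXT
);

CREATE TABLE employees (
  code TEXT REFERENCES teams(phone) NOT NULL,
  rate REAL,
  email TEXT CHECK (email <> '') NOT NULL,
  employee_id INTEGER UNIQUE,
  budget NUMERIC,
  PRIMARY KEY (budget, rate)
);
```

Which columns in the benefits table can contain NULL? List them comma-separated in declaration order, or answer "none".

- start_date: declared NOT NULL → not nullable.
- score: declared NOT NULL → not nullable.
- level: DEFAULT only fills an omitted column; an explicit NULL is still allowed → nullable.
- benefit_id: declared NOT NULL → not nullable.
- floor: CHECK does not forbid NULL (a CHECK constraint passes when its expression is NULL) → nullable.
- phone: CHECK does not forbid NULL (a CHECK constraint passes when its expression is NULL) → nullable.
- salary: declared NOT NULL → not nullable.
- notes: part of the PRIMARY KEY, which implies NOT NULL → not nullable.
- budget: CHECK does not forbid NULL (a CHECK constraint passes when its expression is NULL) → nullable.

level, floor, phone, budget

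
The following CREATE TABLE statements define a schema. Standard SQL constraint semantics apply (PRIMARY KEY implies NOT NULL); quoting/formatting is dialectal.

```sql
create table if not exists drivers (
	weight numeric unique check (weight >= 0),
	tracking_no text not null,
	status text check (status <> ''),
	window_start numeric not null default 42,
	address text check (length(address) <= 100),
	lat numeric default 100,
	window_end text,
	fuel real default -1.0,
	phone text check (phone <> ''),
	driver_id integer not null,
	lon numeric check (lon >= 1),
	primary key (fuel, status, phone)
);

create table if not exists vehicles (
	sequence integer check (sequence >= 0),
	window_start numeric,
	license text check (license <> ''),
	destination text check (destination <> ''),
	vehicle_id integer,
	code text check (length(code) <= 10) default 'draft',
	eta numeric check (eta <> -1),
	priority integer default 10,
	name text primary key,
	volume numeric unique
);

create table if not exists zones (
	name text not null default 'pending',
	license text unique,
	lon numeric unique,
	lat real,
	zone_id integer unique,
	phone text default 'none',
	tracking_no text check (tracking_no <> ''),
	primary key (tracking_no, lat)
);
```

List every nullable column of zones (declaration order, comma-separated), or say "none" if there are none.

license, lon, zone_id, phone

- name: declared NOT NULL → not nullable.
- license: UNIQUE does not imply NOT NULL → nullable.
- lon: UNIQUE does not imply NOT NULL → nullable.
- lat: part of the PRIMARY KEY, which implies NOT NULL → not nullable.
- zone_id: UNIQUE does not imply NOT NULL → nullable.
- phone: DEFAULT only fills an omitted column; an explicit NULL is still allowed → nullable.
- tracking_no: part of the PRIMARY KEY, which implies NOT NULL → not nullable.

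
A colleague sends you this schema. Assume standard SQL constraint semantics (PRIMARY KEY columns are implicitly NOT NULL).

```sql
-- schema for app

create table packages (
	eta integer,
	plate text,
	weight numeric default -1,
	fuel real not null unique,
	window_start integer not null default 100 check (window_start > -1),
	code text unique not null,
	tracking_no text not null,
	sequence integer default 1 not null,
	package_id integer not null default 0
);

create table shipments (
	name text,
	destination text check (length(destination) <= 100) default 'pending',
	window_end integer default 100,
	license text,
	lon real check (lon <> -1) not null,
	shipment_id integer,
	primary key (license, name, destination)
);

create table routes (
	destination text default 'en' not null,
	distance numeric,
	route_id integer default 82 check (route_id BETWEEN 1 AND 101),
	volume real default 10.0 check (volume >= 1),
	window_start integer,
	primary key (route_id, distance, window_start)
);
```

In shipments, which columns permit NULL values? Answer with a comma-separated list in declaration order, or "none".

- name: part of the PRIMARY KEY, which implies NOT NULL → not nullable.
- destination: part of the PRIMARY KEY, which implies NOT NULL → not nullable.
- window_end: DEFAULT only fills an omitted column; an explicit NULL is still allowed → nullable.
- license: part of the PRIMARY KEY, which implies NOT NULL → not nullable.
- lon: declared NOT NULL → not nullable.
- shipment_id: no NOT NULL constraint applies → nullable.

window_end, shipment_id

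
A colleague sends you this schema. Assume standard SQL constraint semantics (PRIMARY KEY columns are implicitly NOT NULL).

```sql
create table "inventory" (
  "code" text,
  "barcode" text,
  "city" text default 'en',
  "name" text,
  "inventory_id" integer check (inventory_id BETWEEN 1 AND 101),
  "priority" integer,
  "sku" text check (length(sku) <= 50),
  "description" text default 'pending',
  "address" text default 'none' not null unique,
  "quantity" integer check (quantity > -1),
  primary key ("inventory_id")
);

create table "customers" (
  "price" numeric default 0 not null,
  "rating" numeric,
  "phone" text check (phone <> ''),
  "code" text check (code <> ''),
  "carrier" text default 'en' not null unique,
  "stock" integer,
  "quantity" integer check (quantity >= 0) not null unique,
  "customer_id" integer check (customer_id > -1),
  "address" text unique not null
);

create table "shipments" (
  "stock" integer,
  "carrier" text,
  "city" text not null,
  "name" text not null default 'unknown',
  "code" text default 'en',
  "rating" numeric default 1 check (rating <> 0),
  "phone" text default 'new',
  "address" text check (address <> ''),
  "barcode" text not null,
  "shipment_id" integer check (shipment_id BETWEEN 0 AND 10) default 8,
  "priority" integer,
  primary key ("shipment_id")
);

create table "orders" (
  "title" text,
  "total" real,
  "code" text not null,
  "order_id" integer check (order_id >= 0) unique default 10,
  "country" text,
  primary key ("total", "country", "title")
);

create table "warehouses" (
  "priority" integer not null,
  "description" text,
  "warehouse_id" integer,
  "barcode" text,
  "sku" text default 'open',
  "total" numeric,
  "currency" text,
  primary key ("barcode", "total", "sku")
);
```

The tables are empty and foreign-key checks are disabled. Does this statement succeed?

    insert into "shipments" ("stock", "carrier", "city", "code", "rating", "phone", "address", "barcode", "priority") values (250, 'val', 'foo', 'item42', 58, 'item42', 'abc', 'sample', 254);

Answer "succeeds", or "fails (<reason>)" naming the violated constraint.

succeeds

NOT NULL columns: barcode is supplied; city is supplied; name defaults to 'unknown'; shipment_id defaults to 8.
CHECK constraints: 58 satisfies (rating <> 0); 'abc' satisfies (address <> '').
No constraint is violated.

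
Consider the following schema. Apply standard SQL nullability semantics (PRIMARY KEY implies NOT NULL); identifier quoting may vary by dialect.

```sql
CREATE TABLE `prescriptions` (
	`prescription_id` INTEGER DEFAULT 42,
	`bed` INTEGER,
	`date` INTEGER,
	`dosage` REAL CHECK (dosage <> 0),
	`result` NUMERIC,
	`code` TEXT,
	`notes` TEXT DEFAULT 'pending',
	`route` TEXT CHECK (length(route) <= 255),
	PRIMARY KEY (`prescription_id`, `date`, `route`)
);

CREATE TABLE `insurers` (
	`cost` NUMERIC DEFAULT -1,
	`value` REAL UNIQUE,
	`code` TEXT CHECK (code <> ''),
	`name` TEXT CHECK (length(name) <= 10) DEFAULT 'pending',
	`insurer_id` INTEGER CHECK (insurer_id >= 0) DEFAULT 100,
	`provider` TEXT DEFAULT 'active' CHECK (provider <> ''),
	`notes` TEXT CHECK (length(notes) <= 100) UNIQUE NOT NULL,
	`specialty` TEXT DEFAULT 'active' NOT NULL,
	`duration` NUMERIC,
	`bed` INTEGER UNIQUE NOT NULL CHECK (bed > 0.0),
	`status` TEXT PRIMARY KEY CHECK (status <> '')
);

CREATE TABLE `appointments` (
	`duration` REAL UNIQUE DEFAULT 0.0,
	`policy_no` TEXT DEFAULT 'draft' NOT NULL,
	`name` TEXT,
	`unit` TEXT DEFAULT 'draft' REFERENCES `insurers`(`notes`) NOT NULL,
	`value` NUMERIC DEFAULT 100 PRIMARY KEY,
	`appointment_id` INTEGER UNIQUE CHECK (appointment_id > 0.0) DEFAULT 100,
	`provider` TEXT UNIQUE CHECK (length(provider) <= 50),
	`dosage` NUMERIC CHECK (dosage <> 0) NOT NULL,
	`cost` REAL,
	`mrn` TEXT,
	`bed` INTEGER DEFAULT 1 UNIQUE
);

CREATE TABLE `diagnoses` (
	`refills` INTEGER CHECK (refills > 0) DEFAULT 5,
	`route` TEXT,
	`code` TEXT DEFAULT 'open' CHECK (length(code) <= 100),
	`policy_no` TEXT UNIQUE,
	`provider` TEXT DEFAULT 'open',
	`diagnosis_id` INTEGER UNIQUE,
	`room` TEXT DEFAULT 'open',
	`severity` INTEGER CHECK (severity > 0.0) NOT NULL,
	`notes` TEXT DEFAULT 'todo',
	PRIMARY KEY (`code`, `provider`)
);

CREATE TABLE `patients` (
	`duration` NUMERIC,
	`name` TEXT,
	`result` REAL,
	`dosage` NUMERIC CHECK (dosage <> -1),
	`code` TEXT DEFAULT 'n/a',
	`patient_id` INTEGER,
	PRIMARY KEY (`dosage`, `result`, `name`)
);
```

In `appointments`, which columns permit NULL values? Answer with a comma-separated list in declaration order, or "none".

- duration: UNIQUE does not imply NOT NULL → nullable.
- policy_no: declared NOT NULL → not nullable.
- name: no NOT NULL constraint applies → nullable.
- unit: declared NOT NULL → not nullable.
- value: part of the PRIMARY KEY, which implies NOT NULL → not nullable.
- appointment_id: CHECK does not forbid NULL (a CHECK constraint passes when its expression is NULL) → nullable.
- provider: CHECK does not forbid NULL (a CHECK constraint passes when its expression is NULL) → nullable.
- dosage: declared NOT NULL → not nullable.
- cost: no NOT NULL constraint applies → nullable.
- mrn: no NOT NULL constraint applies → nullable.
- bed: UNIQUE does not imply NOT NULL → nullable.

duration, name, appointment_id, provider, cost, mrn, bed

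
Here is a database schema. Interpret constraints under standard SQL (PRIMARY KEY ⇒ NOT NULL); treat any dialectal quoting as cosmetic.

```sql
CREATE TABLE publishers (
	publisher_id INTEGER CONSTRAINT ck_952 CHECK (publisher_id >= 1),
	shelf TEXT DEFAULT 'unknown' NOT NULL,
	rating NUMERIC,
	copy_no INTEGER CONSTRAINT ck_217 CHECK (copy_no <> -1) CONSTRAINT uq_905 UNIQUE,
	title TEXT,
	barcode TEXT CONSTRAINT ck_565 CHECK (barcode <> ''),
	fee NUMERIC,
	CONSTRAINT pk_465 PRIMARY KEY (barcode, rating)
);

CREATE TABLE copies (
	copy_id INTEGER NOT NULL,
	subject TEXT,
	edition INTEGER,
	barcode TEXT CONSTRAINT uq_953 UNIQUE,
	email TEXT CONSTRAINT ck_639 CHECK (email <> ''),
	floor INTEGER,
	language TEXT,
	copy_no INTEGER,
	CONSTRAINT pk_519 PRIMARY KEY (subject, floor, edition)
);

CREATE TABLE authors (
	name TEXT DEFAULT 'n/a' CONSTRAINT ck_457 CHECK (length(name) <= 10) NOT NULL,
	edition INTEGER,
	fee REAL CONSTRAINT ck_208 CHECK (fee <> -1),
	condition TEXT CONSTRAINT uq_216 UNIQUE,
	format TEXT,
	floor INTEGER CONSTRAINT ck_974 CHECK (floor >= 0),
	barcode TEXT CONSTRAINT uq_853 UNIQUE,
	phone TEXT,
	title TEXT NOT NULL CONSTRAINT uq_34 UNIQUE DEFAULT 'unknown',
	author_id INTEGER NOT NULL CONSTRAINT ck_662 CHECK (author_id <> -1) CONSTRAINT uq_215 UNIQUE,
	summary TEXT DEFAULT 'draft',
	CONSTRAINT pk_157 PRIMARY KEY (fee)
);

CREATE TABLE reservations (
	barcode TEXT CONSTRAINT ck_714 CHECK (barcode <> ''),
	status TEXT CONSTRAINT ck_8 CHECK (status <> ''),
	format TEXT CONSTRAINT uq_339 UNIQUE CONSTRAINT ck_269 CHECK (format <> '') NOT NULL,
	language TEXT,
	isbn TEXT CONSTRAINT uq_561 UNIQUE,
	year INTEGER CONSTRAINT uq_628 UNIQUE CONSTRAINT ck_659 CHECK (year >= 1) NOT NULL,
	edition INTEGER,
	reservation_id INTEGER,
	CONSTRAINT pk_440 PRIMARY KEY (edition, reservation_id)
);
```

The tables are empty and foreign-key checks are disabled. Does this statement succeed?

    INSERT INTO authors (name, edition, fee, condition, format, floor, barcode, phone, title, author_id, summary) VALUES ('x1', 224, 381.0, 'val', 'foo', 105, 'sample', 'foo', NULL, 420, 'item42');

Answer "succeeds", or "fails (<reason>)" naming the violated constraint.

fails (NOT NULL on title)

title is explicitly set to NULL, but title is declared NOT NULL.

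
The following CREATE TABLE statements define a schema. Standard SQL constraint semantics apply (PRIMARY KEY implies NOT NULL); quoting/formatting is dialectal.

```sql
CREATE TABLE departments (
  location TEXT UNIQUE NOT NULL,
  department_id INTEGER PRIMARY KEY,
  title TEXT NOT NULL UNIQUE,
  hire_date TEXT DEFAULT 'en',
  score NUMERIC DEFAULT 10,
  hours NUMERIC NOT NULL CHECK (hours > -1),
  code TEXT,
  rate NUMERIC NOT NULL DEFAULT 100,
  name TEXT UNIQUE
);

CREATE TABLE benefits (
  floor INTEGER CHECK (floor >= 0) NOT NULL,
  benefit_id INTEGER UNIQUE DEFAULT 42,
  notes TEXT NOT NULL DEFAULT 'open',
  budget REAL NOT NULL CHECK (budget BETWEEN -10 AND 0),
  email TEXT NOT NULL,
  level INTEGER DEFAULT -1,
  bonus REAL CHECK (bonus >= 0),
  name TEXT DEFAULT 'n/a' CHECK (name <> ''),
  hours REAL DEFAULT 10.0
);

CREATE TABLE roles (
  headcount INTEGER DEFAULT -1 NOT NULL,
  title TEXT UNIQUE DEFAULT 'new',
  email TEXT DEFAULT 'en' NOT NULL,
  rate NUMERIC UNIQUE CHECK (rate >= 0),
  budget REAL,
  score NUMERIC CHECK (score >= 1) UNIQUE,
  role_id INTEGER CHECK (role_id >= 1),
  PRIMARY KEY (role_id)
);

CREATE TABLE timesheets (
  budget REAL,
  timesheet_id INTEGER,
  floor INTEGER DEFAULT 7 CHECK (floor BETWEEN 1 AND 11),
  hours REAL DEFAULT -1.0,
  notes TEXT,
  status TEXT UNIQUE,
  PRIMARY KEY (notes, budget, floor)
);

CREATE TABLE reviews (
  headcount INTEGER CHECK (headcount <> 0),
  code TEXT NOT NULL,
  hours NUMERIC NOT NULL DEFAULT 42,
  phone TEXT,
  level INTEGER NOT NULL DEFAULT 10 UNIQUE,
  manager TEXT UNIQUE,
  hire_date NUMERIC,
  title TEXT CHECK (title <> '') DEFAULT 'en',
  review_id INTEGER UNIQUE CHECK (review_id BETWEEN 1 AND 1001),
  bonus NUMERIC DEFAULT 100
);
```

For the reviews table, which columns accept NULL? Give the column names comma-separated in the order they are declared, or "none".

headcount, phone, manager, hire_date, title, review_id, bonus

- headcount: CHECK does not forbid NULL (a CHECK constraint passes when its expression is NULL) → nullable.
- code: declared NOT NULL → not nullable.
- hours: declared NOT NULL → not nullable.
- phone: no NOT NULL constraint applies → nullable.
- level: declared NOT NULL → not nullable.
- manager: UNIQUE does not imply NOT NULL → nullable.
- hire_date: no NOT NULL constraint applies → nullable.
- title: CHECK does not forbid NULL (a CHECK constraint passes when its expression is NULL) → nullable.
- review_id: CHECK does not forbid NULL (a CHECK constraint passes when its expression is NULL) → nullable.
- bonus: DEFAULT only fills an omitted column; an explicit NULL is still allowed → nullable.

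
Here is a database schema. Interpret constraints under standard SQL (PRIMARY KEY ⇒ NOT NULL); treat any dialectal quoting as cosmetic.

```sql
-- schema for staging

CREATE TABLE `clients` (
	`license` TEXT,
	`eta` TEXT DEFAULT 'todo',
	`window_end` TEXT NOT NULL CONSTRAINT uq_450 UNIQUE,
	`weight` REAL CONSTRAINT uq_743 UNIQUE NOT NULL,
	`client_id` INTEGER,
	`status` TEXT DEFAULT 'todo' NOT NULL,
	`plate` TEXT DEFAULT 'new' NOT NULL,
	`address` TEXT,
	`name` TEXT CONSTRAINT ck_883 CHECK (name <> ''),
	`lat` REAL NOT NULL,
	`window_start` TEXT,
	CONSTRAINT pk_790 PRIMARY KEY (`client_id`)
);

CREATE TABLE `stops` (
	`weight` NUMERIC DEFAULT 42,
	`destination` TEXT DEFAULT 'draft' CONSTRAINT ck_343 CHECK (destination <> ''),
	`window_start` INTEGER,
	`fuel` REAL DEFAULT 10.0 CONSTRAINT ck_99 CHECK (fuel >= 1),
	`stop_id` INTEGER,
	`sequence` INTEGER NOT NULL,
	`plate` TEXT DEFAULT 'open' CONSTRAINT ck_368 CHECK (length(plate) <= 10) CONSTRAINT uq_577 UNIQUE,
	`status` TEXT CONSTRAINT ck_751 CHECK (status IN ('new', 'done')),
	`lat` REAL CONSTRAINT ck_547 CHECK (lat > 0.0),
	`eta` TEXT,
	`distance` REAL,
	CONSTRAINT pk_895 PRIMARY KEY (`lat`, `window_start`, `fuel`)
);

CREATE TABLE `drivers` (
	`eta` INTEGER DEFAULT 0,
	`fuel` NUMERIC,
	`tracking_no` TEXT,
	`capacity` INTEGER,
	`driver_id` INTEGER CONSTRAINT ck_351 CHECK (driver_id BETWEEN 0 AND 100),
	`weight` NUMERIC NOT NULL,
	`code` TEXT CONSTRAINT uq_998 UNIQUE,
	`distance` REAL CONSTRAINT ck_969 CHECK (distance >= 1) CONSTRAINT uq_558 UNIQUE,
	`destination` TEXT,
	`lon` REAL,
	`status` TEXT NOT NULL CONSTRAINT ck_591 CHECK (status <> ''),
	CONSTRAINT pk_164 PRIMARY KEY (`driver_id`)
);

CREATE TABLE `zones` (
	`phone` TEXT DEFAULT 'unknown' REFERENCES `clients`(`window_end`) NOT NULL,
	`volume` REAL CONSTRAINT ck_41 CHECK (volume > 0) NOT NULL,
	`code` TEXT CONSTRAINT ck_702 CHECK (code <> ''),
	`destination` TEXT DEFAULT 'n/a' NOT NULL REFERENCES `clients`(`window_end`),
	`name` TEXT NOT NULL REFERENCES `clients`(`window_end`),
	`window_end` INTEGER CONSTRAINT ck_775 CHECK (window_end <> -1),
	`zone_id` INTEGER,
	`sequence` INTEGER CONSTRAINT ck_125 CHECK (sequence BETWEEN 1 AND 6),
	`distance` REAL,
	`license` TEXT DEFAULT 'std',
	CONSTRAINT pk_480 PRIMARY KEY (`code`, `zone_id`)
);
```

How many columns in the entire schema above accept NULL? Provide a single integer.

24

clients: 5 nullable (license, eta, address, name, window_start — PK (client_id) and explicit NOT NULL columns excluded).
stops: 7 nullable (weight, destination, stop_id, plate, status, eta, distance — PK (lat, window_start, fuel) and explicit NOT NULL columns excluded).
drivers: 8 nullable (eta, fuel, tracking_no, capacity, code, distance, destination, lon — PK (driver_id) and explicit NOT NULL columns excluded).
zones: 4 nullable (window_end, sequence, distance, license — PK (code, zone_id) and explicit NOT NULL columns excluded).
Total: 5 + 7 + 8 + 4 = 24.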